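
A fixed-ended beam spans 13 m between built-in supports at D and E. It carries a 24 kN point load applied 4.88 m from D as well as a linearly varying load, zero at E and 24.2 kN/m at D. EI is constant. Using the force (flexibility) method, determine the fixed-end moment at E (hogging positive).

Take the two fixed-end moments M_D, M_E as redundants; the released structure is the simple span DE.
End rotations of the released simple span under the applied load (×1/EI):
  at D: point load 24 at a = 4.88: Pab(L + b)/(6LEI) = 257.5/EI
  at E: point load 24 at a = 4.88: Pab(L + a)/(6LEI) = 218/EI
  at D: triangular load, peak 24.2: w₀L³/(45EI) = 1181/EI
  at E: triangular load, peak 24.2: 7w₀L³/(360EI) = 1034/EI
  θ_D0 = 1439/EI,  θ_E0 = 1252/EI
Flexibility coefficients: a unit moment at one end gives L/(3EI) there and L/(6EI) at the far end, so f₁₁ = f₂₂ = 4.333/EI and f₁₂ = f₂₁ = 2.167/EI.
Compatibility — zero rotation at each built-in end:
  4.333 M_D + 2.167 M_E = 1439
  2.167 M_D + 4.333 M_E = 1252
Solving the pair gives M_D = 250.2 kN·m and M_E = 163.8 kN·m (hogging).

M_E = 163.8 kN·m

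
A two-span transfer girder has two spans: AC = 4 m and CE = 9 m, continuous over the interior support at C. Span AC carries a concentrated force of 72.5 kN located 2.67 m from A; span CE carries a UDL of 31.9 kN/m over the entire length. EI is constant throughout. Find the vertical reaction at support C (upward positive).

R_C = 278.7 kN

Insert a hinge at C; M_C is the redundant, and each span becomes simply supported.
End slopes at the hinge C, treating each span as simply supported:
  span AC: point load 72.5 at a = 2.67: Pab(L + a)/(6LEI) = 71.55/EI
  span CE: UDL 31.9: wL³/(24EI) = 969/EI
  relative rotation θ_0 = (71.55 + 969)/EI = 1041/EI
A unit hogging moment at C produces rotation L₁/(3EI) + L₂/(3EI) = 4.333/EI.
Compatibility: M_C·(L₁+L₂)/(3EI) = θ_0, giving M_C = 240.1 kN·m (hogging).
Span AC, ΣM about A with M_C applied at C: R_C^{AC}·4 = 193.6 + 240.1, so R_C^{AC} = 108.4 kN and R_A = 72.5 − 108.4 = -35.92 kN.
Span CE, ΣM about E: R_C^{CE}·9 = 1292 + 240.1, so R_C^{CE} = 170.2 kN and R_E = 287.1 − 170.2 = 116.9 kN.
R_C = 108.4 + 170.2 = 278.7 kN.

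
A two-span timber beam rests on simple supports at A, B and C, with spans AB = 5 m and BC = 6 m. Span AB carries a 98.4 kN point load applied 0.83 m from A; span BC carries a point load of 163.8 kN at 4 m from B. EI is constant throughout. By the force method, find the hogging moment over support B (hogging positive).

M_B = 97.47 kN·m

Take M_B as the redundant. Released structure: two simple spans AB and BC with a hinge at B.
Discontinuity in slope at B on the released structure — sum the simple-span end rotations:
  span AB: point load 98.4 at a = 0.83: Pab(L + a)/(6LEI) = 66.18/EI
  span BC: point load 163.8 at a = 4: Pab(L + b)/(6LEI) = 291.2/EI
  relative rotation θ_0 = (66.18 + 291.2)/EI = 357.4/EI
A unit hogging moment at B produces rotation L₁/(3EI) + L₂/(3EI) = 3.667/EI.
Slope continuity at B: θ_0 = M_B·3.667/EI, so M_B = 357.4/3.667 = 97.47 kN·m (hogging).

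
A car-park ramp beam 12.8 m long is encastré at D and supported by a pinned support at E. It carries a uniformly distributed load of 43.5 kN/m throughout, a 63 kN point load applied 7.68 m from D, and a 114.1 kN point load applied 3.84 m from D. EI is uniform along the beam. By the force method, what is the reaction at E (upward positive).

Remove the prop at E; the released (primary) structure is a cantilever built in at D.
Downward deflection at the released point E due to the loads:
  UDL 43.5: wL⁴/(8EI) = 145962/EI
  point load 63 at a = 7.68: Pa²(3L − a)/(6EI) = 19025/EI
  point load 114.1 at a = 3.84: Pa²(3L − a)/(6EI) = 9691/EI
  δ_0 = 174678/EI
Flexibility coefficient — unit upward force at E: δ_{EE} = L³/(3EI) = 699.1/EI.
The prop prevents deflection at E: R_E = δ_0/δ_{EE} = 174678/699.1 = 249.9 kN.

R_E = 249.9 kN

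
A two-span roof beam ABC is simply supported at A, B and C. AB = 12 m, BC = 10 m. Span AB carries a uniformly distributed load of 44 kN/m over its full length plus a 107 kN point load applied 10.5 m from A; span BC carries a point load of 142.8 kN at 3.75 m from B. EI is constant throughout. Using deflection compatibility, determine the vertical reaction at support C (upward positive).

R_C = -9.192 kN

Take M_B as the redundant. Released structure: two simple spans AB and BC with a hinge at B.
Rotations at B on the released spans (each span's end-slope, ×1/EI):
  span AB: UDL 44: wL³/(24EI) = 3168/EI
  span AB: point load 107 at a = 10.5: Pab(L + a)/(6LEI) = 526.6/EI
  span BC: point load 142.8 at a = 3.75: Pab(L + b)/(6LEI) = 906.4/EI
  relative rotation θ_0 = (3695 + 906.4)/EI = 4601/EI
A unit hogging moment at B produces rotation L₁/(3EI) + L₂/(3EI) = 7.333/EI.
Compatibility: M_B·(L₁+L₂)/(3EI) = θ_0, giving M_B = 627.4 kN·m (hogging).
Span BC, ΣM about C: R_B^{BC}·10 = 892.5 + 627.4, so R_B^{BC} = 152 kN and R_C = 142.8 − 152 = -9.192 kN.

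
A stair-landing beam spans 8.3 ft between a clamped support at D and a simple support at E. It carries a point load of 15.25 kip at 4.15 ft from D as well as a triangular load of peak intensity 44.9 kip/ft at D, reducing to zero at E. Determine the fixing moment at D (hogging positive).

M_D = 229.9 kip·ft

Remove the prop at E; the released (primary) structure is a cantilever built in at D.
Deflection at E on the released cantilever, summing each load's contribution:
  point load 15.25 at a = 4.15: Pa²(3L − a)/(6EI) = 908.3/EI
  triangular load, peak 44.9 at the fixed end: w₀L⁴/(30EI) = 7103/EI
  δ_0 = 8011/EI
Tip deflection under a unit load at E: L³/(3EI) = 190.6/EI.
The prop prevents deflection at E: R_E = δ_0/δ_{EE} = 8011/190.6 = 42.03 kip.
Moment equilibrium about D: M_D = Σ(load moments about D) − R_E·L = 578.8 − 42.03×8.3 = 229.9 kip·ft.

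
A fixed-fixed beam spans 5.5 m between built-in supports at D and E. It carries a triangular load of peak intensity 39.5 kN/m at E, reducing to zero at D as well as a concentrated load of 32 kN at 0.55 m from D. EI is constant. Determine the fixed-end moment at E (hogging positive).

Take the two fixed-end moments M_D, M_E as redundants; the released structure is the simple span DE.
On the primary (simply-supported) span, the end slopes from the loading are:
  at D: triangular load, peak 39.5: 7w₀L³/(360EI) = 127.8/EI
  at E: triangular load, peak 39.5: w₀L³/(45EI) = 146/EI
  at D: point load 32 at a = 0.55: Pab(L + b)/(6LEI) = 27.59/EI
  at E: point load 32 at a = 0.55: Pab(L + a)/(6LEI) = 15.97/EI
  θ_D0 = 155.4/EI,  θ_E0 = 162/EI
Flexibility coefficients: a unit moment at one end gives L/(3EI) there and L/(6EI) at the far end, so f₁₁ = f₂₂ = 1.833/EI and f₁₂ = f₂₁ = 0.9167/EI.
Compatibility — zero rotation at each built-in end:
  1.833 M_D + 0.9167 M_E = 155.4
  0.9167 M_D + 1.833 M_E = 162
Solving the pair gives M_D = 54.09 kN·m and M_E = 61.33 kN·m (hogging).

M_E = 61.33 kN·m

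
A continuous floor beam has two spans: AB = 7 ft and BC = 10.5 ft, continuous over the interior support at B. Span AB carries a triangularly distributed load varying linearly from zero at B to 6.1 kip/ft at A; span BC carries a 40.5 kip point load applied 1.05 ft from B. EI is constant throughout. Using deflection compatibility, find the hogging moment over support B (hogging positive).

Take M_B as the redundant. Released structure: two simple spans AB and BC with a hinge at B.
Discontinuity in slope at B on the released structure — sum the simple-span end rotations:
  span AB: triangular load, peak 6.1: 7w₀L³/(360EI) = 40.68/EI
  span BC: point load 40.5 at a = 1.05: Pab(L + b)/(6LEI) = 127.3/EI
  relative rotation θ_0 = (40.68 + 127.3)/EI = 167.9/EI
A unit hogging moment at B produces rotation L₁/(3EI) + L₂/(3EI) = 5.833/EI.
Slope continuity at B: θ_0 = M_B·5.833/EI, so M_B = 167.9/5.833 = 28.79 kip·ft (hogging).

M_B = 28.79 kip·ft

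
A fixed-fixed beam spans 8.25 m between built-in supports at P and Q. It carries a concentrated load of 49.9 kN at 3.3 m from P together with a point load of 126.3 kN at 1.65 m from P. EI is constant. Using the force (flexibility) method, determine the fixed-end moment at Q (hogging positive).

Take the two fixed-end moments M_P, M_Q as redundants; the released structure is the simple span PQ.
End rotations of the released simple span under the applied load (×1/EI):
  at P: point load 49.9 at a = 3.3: Pab(L + b)/(6LEI) = 217.4/EI
  at Q: point load 49.9 at a = 3.3: Pab(L + a)/(6LEI) = 190.2/EI
  at P: point load 126.3 at a = 1.65: Pab(L + b)/(6LEI) = 412.6/EI
  at Q: point load 126.3 at a = 1.65: Pab(L + a)/(6LEI) = 275.1/EI
  θ_P0 = 630/EI,  θ_Q0 = 465.3/EI
Flexibility coefficients: a unit moment at one end gives L/(3EI) there and L/(6EI) at the far end, so f₁₁ = f₂₂ = 2.75/EI and f₁₂ = f₂₁ = 1.375/EI.
Compatibility — zero rotation at each built-in end:
  2.75 M_P + 1.375 M_Q = 630
  1.375 M_P + 2.75 M_Q = 465.3
Solving the pair gives M_P = 192.7 kN·m and M_Q = 72.86 kN·m (hogging).

M_Q = 72.86 kN·m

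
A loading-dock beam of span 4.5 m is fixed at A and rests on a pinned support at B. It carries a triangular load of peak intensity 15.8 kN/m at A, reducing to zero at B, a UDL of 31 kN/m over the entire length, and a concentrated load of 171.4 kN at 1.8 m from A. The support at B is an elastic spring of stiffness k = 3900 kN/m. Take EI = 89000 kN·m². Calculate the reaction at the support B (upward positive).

R_B = 54.29 kN

Choose R_B as the redundant. The primary structure is the cantilever fixed at A.
Free-end deflection of the primary structure under the applied loading (downward +):
  triangular load, peak 15.8 at the fixed end: w₀L⁴/(30EI) = 216/EI
  UDL 31: wL⁴/(8EI) = 1589/EI
  point load 171.4 at a = 1.8: Pa²(3L − a)/(6EI) = 1083/EI
  δ_0 = 2888/EI
Flexibility coefficient — unit upward force at B: δ_{BB} = L³/(3EI) = 30.38/EI.
With EI = 89000 kN·m²: δ_0 = 0.032448 m and δ_{BB} = 0.000341 m/kN.
Compatibility — the spring shortens by R_B/k under the reaction it provides: δ_0 − R_B·δ_{BB} = R_B/k. With 1/k = 0.000256 m/kN, R_B = δ_0 / (δ_{BB} + 1/k) = 0.032448 / (0.000341 + 0.000256) = 54.29 kN.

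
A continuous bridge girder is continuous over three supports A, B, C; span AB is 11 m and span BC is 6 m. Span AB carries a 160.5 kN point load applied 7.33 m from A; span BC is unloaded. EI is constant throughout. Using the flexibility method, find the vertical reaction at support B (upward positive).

R_B = 161.5 kN

Insert a hinge at B; M_B is the redundant, and each span becomes simply supported.
End slopes at the hinge B, treating each span as simply supported:
  span AB: point load 160.5 at a = 7.33: Pab(L + a)/(6LEI) = 1199/EI
  relative rotation θ_0 = (1199 + 0)/EI = 1199/EI
A unit hogging moment at B produces rotation L₁/(3EI) + L₂/(3EI) = 5.667/EI.
Compatibility: M_B·(L₁+L₂)/(3EI) = θ_0, giving M_B = 211.6 kN·m (hogging).
Span AB, ΣM about A with M_B applied at B: R_B^{AB}·11 = 1176 + 211.6, so R_B^{AB} = 126.2 kN and R_A = 160.5 − 126.2 = 34.31 kN.
Span BC, ΣM about C: R_B^{BC}·6 = 0 + 211.6, so R_B^{BC} = 35.27 kN and R_C = 0 − 35.27 = -35.27 kN.
R_B = 126.2 + 35.27 = 161.5 kN.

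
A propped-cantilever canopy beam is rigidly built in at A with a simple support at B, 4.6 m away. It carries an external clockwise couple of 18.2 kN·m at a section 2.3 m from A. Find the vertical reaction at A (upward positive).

Take the reaction at B as the redundant and release it; the primary structure is a cantilever fixed at A.
Deflection at B on the released cantilever, summing each load's contribution:
  clockwise couple 18.2 at a = 2.3: M₀a(2L − a)/(2EI) = 144.4/EI
Tip deflection under a unit load at B: L³/(3EI) = 32.45/EI.
Compatibility at B: δ_0 − R_B·δ_{BB} = 0, so R_B = 144.4/32.45 = 4.451 kN.
Vertical equilibrium: R_A = ΣP − R_B = 0 − 4.451 = -4.451 kN.

R_A = -4.451 kN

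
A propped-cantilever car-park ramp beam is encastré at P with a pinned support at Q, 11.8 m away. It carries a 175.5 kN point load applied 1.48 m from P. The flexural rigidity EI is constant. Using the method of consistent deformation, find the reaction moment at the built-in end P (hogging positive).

M_P = 212.9 kN·m

Remove the prop at Q; the released (primary) structure is a cantilever built in at P.
Deflection at Q on the released cantilever, summing each load's contribution:
  point load 175.5 at a = 1.48: Pa²(3L − a)/(6EI) = 2173/EI
Tip deflection under a unit load at Q: L³/(3EI) = 547.7/EI.
The prop prevents deflection at Q: R_Q = δ_0/δ_{QQ} = 2173/547.7 = 3.968 kN.
Moment equilibrium about P: M_P = Σ(load moments about P) − R_Q·L = 259.7 − 3.968×11.8 = 212.9 kN·m.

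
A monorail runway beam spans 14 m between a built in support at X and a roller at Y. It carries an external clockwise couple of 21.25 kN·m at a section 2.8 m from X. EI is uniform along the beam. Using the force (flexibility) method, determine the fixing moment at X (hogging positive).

M_X = 9.775 kN·m

Release the roller at Y. Primary structure: cantilever fixed at X.
Primary-structure tip deflection at Y by superposition:
  clockwise couple 21.25 at a = 2.8: M₀a(2L − a)/(2EI) = 749.7/EI
Tip deflection under a unit load at Y: L³/(3EI) = 914.7/EI.
The prop prevents deflection at Y: R_Y = δ_0/δ_{YY} = 749.7/914.7 = 0.8196 kN.
Moment equilibrium about X: M_X = Σ(load moments about X) − R_Y·L = 21.25 − 0.8196×14 = 9.775 kN·m.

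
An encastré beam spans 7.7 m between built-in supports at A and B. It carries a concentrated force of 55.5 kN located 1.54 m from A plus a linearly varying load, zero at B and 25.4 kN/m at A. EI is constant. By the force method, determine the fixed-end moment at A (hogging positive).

M_A = 130 kN·m

Take the two fixed-end moments M_A, M_B as redundants; the released structure is the simple span AB.
End rotations of the released simple span under the applied load (×1/EI):
  at A: point load 55.5 at a = 1.54: Pab(L + b)/(6LEI) = 157.9/EI
  at B: point load 55.5 at a = 1.54: Pab(L + a)/(6LEI) = 105.3/EI
  at A: triangular load, peak 25.4: w₀L³/(45EI) = 257.7/EI
  at B: triangular load, peak 25.4: 7w₀L³/(360EI) = 225.5/EI
  θ_A0 = 415.6/EI,  θ_B0 = 330.8/EI
Flexibility coefficients: a unit moment at one end gives L/(3EI) there and L/(6EI) at the far end, so f₁₁ = f₂₂ = 2.567/EI and f₁₂ = f₂₁ = 1.283/EI.
Compatibility — zero rotation at each built-in end:
  2.567 M_A + 1.283 M_B = 415.6
  1.283 M_A + 2.567 M_B = 330.8
Solving the pair gives M_A = 130 kN·m and M_B = 63.87 kN·m (hogging).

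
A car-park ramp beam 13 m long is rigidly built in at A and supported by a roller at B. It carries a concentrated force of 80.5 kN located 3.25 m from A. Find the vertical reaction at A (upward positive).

R_A = 73.58 kN

Release the roller at B. Primary structure: cantilever fixed at A.
Primary-structure tip deflection at B by superposition:
  point load 80.5 at a = 3.25: Pa²(3L − a)/(6EI) = 5066/EI
Tip deflection under a unit load at B: L³/(3EI) = 732.3/EI.
The prop prevents deflection at B: R_B = δ_0/δ_{BB} = 5066/732.3 = 6.918 kN.
Vertical equilibrium: R_A = ΣP − R_B = 80.5 − 6.918 = 73.58 kN.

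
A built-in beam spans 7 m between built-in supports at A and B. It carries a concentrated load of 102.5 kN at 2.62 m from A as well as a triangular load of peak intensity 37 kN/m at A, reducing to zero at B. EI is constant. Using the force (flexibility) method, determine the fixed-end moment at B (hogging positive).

M_B = 123.3 kN·m

Release both end moments; the primary structure is a simply-supported span AB with redundants M_A and M_B.
Simple-span end rotations at A and B under the given loads:
  at A: point load 102.5 at a = 2.62: Pab(L + b)/(6LEI) = 318.7/EI
  at B: point load 102.5 at a = 2.62: Pab(L + a)/(6LEI) = 269.4/EI
  at A: triangular load, peak 37: w₀L³/(45EI) = 282/EI
  at B: triangular load, peak 37: 7w₀L³/(360EI) = 246.8/EI
  θ_A0 = 600.7/EI,  θ_B0 = 516.2/EI
Flexibility coefficients: a unit moment at one end gives L/(3EI) there and L/(6EI) at the far end, so f₁₁ = f₂₂ = 2.333/EI and f₁₂ = f₂₁ = 1.167/EI.
Compatibility — zero rotation at each built-in end:
  2.333 M_A + 1.167 M_B = 600.7
  1.167 M_A + 2.333 M_B = 516.2
Solving the pair gives M_A = 195.8 kN·m and M_B = 123.3 kN·m (hogging).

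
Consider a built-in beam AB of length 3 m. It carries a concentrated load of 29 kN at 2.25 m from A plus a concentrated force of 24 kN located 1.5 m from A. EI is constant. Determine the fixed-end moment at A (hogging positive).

M_A = 13.08 kN·m

Release both end moments; the primary structure is a simply-supported span AB with redundants M_A and M_B.
On the primary (simply-supported) span, the end slopes from the loading are:
  at A: point load 29 at a = 2.25: Pab(L + b)/(6LEI) = 10.2/EI
  at B: point load 29 at a = 2.25: Pab(L + a)/(6LEI) = 14.27/EI
  at A: point load 24 at a = 1.5: Pab(L + b)/(6LEI) = 13.5/EI
  at B: point load 24 at a = 1.5: Pab(L + a)/(6LEI) = 13.5/EI
  θ_A0 = 23.7/EI,  θ_B0 = 27.77/EI
Flexibility coefficients: a unit moment at one end gives L/(3EI) there and L/(6EI) at the far end, so f₁₁ = f₂₂ = 1/EI and f₁₂ = f₂₁ = 0.5/EI.
Compatibility — zero rotation at each built-in end:
  1 M_A + 0.5 M_B = 23.7
  0.5 M_A + 1 M_B = 27.77
Solving the pair gives M_A = 13.08 kN·m and M_B = 21.23 kN·m (hogging).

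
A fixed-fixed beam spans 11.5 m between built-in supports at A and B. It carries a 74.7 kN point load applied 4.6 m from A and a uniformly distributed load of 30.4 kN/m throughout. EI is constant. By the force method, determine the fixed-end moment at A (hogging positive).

Release both end moments; the primary structure is a simply-supported span AB with redundants M_A and M_B.
End rotations of the released simple span under the applied load (×1/EI):
  at A: point load 74.7 at a = 4.6: Pab(L + b)/(6LEI) = 632.3/EI
  at B: point load 74.7 at a = 4.6: Pab(L + a)/(6LEI) = 553.2/EI
  at A: UDL 30.4: wL³/(24EI) = 1926/EI
  at B: UDL 30.4: wL³/(24EI) = 1926/EI
  θ_A0 = 2559/EI,  θ_B0 = 2480/EI
Flexibility coefficients: a unit moment at one end gives L/(3EI) there and L/(6EI) at the far end, so f₁₁ = f₂₂ = 3.833/EI and f₁₂ = f₂₁ = 1.917/EI.
Compatibility — zero rotation at each built-in end:
  3.833 M_A + 1.917 M_B = 2559
  1.917 M_A + 3.833 M_B = 2480
Solving the pair gives M_A = 458.7 kN·m and M_B = 417.5 kN·m (hogging).

M_A = 458.7 kN·m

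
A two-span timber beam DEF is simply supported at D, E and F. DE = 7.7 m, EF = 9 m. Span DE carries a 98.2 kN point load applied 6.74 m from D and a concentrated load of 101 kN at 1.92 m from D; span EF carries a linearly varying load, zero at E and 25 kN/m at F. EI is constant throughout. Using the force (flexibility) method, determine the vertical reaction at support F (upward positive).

R_F = 59.3 kN

Take M_E as the redundant. Released structure: two simple spans DE and EF with a hinge at E.
Rotations at E on the released spans (each span's end-slope, ×1/EI):
  span DE: point load 98.2 at a = 6.74: Pab(L + a)/(6LEI) = 198.6/EI
  span DE: point load 101 at a = 1.92: Pab(L + a)/(6LEI) = 233.4/EI
  span EF: triangular load, peak 25: 7w₀L³/(360EI) = 354.4/EI
  relative rotation θ_0 = (432 + 354.4)/EI = 786.4/EI
A unit hogging moment at E produces rotation L₁/(3EI) + L₂/(3EI) = 5.567/EI.
Compatibility: M_E·(L₁+L₂)/(3EI) = θ_0, giving M_E = 141.3 kN·m (hogging).
Span EF, ΣM about F: R_E^{EF}·9 = 337.5 + 141.3, so R_E^{EF} = 53.2 kN and R_F = 112.5 − 53.2 = 59.3 kN.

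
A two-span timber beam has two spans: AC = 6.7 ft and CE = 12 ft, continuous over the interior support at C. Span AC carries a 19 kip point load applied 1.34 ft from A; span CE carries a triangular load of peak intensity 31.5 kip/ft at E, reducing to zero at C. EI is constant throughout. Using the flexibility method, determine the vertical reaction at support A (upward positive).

Insert a hinge at C; M_C is the redundant, and each span becomes simply supported.
End slopes at the hinge C, treating each span as simply supported:
  span AC: point load 19 at a = 1.34: Pab(L + a)/(6LEI) = 27.29/EI
  span CE: triangular load, peak 31.5: 7w₀L³/(360EI) = 1058/EI
  relative rotation θ_0 = (27.29 + 1058)/EI = 1086/EI
A unit hogging moment at C produces rotation L₁/(3EI) + L₂/(3EI) = 6.233/EI.
Compatibility: M_C·(L₁+L₂)/(3EI) = θ_0, giving M_C = 174.2 kip·ft (hogging).
Span AC, ΣM about A with M_C applied at C: R_C^{AC}·6.7 = 25.46 + 174.2, so R_C^{AC} = 29.8 kip and R_A = 19 − 29.8 = -10.8 kip.

R_A = -10.8 kip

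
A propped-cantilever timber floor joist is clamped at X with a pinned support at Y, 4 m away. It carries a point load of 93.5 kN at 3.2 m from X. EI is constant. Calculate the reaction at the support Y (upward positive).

Take the reaction at Y as the redundant and release it; the primary structure is a cantilever fixed at X.
Downward deflection at the released point Y due to the loads:
  point load 93.5 at a = 3.2: Pa²(3L − a)/(6EI) = 1404/EI
Flexibility coefficient — unit upward force at Y: δ_{YY} = L³/(3EI) = 21.33/EI.
Compatibility at Y: δ_0 − R_Y·δ_{YY} = 0, so R_Y = 1404/21.33 = 65.82 kN.

R_Y = 65.82 kN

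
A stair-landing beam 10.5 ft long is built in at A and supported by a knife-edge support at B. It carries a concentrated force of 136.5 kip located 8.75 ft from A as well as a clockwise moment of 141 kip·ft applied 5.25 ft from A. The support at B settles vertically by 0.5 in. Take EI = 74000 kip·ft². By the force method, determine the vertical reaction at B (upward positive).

Release the roller at B. Primary structure: cantilever fixed at A.
Deflection at B on the released cantilever, summing each load's contribution:
  point load 136.5 at a = 8.75: Pa²(3L − a)/(6EI) = 39626/EI
  clockwise couple 141 at a = 5.25: M₀a(2L − a)/(2EI) = 5829/EI
  δ_0 = 45455/EI
Tip deflection under a unit load at B: L³/(3EI) = 385.9/EI.
With EI = 74000 kip·ft²: δ_0 = 0.61426 ft and δ_{BB} = 0.005215 ft/kip.
Compatibility — the beam at B must follow the support down by 0.04167 ft: δ_0 − R_B·δ_{BB} = 0.04167, so R_B = (0.61426 − 0.04167)/0.005215 = 109.8 kip.

R_B = 109.8 kip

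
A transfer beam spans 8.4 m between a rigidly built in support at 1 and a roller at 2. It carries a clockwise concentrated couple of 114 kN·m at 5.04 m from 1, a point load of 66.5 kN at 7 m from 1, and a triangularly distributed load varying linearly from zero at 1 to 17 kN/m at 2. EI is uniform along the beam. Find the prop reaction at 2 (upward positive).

R_2 = 106.4 kN

Release the roller at 2. Primary structure: cantilever fixed at 1.
Downward deflection at the released point 2 due to the loads:
  clockwise couple 114 at a = 5.04: M₀a(2L − a)/(2EI) = 3378/EI
  point load 66.5 at a = 7: Pa²(3L − a)/(6EI) = 9884/EI
  triangular load, peak 17 at the free end: 11w₀L⁴/(120EI) = 7758/EI
  δ_0 = 21021/EI
Tip deflection under a unit load at 2: L³/(3EI) = 197.6/EI.
The prop prevents deflection at 2: R_2 = δ_0/δ_{22} = 21021/197.6 = 106.4 kN.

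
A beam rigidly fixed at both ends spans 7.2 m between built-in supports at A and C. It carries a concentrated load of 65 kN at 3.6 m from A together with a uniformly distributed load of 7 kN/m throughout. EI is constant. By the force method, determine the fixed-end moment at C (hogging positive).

Take the two fixed-end moments M_A, M_C as redundants; the released structure is the simple span AC.
Simple-span end rotations at A and C under the given loads:
  at A: point load 65 at a = 3.6: Pab(L + b)/(6LEI) = 210.6/EI
  at C: point load 65 at a = 3.6: Pab(L + a)/(6LEI) = 210.6/EI
  at A: UDL 7: wL³/(24EI) = 108.9/EI
  at C: UDL 7: wL³/(24EI) = 108.9/EI
  θ_A0 = 319.5/EI,  θ_C0 = 319.5/EI
Flexibility coefficients: a unit moment at one end gives L/(3EI) there and L/(6EI) at the far end, so f₁₁ = f₂₂ = 2.4/EI and f₁₂ = f₂₁ = 1.2/EI.
Compatibility — zero rotation at each built-in end:
  2.4 M_A + 1.2 M_C = 319.5
  1.2 M_A + 2.4 M_C = 319.5
Solving the pair gives M_A = 88.74 kN·m and M_C = 88.74 kN·m (hogging).

M_C = 88.74 kN·m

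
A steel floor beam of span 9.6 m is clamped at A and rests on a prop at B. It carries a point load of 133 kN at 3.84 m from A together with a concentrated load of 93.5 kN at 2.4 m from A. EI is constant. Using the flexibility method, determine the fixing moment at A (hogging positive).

M_A = 392.4 kN·m

Remove the prop at B; the released (primary) structure is a cantilever built in at A.
Primary-structure tip deflection at B by superposition:
  point load 133 at a = 3.84: Pa²(3L − a)/(6EI) = 8158/EI
  point load 93.5 at a = 2.4: Pa²(3L − a)/(6EI) = 2370/EI
  δ_0 = 10528/EI
Flexibility coefficient — unit upward force at B: δ_{BB} = L³/(3EI) = 294.9/EI.
Compatibility at B: δ_0 − R_B·δ_{BB} = 0, so R_B = 10528/294.9 = 35.7 kN.
Moment equilibrium about A: M_A = Σ(load moments about A) − R_B·L = 735.1 − 35.7×9.6 = 392.4 kN·m.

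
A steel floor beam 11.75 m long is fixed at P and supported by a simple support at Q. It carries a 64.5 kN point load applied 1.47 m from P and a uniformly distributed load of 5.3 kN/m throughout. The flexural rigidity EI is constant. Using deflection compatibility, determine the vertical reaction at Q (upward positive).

R_Q = 24.8 kN

Take the reaction at Q as the redundant and release it; the primary structure is a cantilever fixed at P.
Deflection at Q on the released cantilever, summing each load's contribution:
  point load 64.5 at a = 1.47: Pa²(3L − a)/(6EI) = 784.7/EI
  UDL 5.3: wL⁴/(8EI) = 12628/EI
  δ_0 = 13413/EI
Flexibility coefficient — unit upward force at Q: δ_{QQ} = L³/(3EI) = 540.7/EI.
Compatibility at Q: δ_0 − R_Q·δ_{QQ} = 0, so R_Q = 13413/540.7 = 24.8 kN.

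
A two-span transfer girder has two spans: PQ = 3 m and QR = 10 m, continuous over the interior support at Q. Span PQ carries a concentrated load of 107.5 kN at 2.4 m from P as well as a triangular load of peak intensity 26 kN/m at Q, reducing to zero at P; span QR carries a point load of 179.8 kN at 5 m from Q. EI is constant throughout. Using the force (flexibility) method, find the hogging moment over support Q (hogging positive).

Insert a hinge at Q; M_Q is the redundant, and each span becomes simply supported.
Discontinuity in slope at Q on the released structure — sum the simple-span end rotations:
  span PQ: point load 107.5 at a = 2.4: Pab(L + a)/(6LEI) = 46.44/EI
  span PQ: triangular load, peak 26: w₀L³/(45EI) = 15.6/EI
  span QR: point load 179.8 at a = 5: Pab(L + b)/(6LEI) = 1124/EI
  relative rotation θ_0 = (62.04 + 1124)/EI = 1186/EI
A unit hogging moment at Q produces rotation L₁/(3EI) + L₂/(3EI) = 4.333/EI.
Compatibility: M_Q·(L₁+L₂)/(3EI) = θ_0, giving M_Q = 273.6 kN·m (hogging).

M_Q = 273.6 kN·m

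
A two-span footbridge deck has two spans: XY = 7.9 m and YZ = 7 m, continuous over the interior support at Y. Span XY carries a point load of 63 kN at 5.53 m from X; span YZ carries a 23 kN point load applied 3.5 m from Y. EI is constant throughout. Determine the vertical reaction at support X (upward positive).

R_X = 11.14 kN

Insert a hinge at Y; M_Y is the redundant, and each span becomes simply supported.
Rotations at Y on the released spans (each span's end-slope, ×1/EI):
  span XY: point load 63 at a = 5.53: Pab(L + a)/(6LEI) = 233.9/EI
  span YZ: point load 23 at a = 3.5: Pab(L + b)/(6LEI) = 70.44/EI
  relative rotation θ_0 = (233.9 + 70.44)/EI = 304.4/EI
A unit hogging moment at Y produces rotation L₁/(3EI) + L₂/(3EI) = 4.967/EI.
Compatibility: M_Y·(L₁+L₂)/(3EI) = θ_0, giving M_Y = 61.28 kN·m (hogging).
Span XY, ΣM about X with M_Y applied at Y: R_Y^{XY}·7.9 = 348.4 + 61.28, so R_Y^{XY} = 51.86 kN and R_X = 63 − 51.86 = 11.14 kN.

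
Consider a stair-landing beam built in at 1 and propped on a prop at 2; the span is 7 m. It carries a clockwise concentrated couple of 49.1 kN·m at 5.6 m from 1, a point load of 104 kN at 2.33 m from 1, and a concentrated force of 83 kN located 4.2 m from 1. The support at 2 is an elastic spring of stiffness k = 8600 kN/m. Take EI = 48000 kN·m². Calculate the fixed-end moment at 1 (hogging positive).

Release the roller at 2. Primary structure: cantilever fixed at 1.
Downward deflection at the released point 2 due to the loads:
  clockwise couple 49.1 at a = 5.6: M₀a(2L − a)/(2EI) = 1155/EI
  point load 104 at a = 2.33: Pa²(3L − a)/(6EI) = 1757/EI
  point load 83 at a = 4.2: Pa²(3L − a)/(6EI) = 4100/EI
  δ_0 = 7011/EI
Tip deflection under a unit load at 2: L³/(3EI) = 114.3/EI.
With EI = 48000 kN·m²: δ_0 = 0.14607 m and δ_{22} = 0.002382 m/kN.
Compatibility — the spring shortens by R_2/k under the reaction it provides: δ_0 − R_2·δ_{22} = R_2/k. With 1/k = 0.000116 m/kN, R_2 = δ_0 / (δ_{22} + 1/k) = 0.14607 / (0.002382 + 0.000116) = 58.47 kN.
Moment equilibrium about 1: M_1 = Σ(load moments about 1) − R_2·L = 640 − 58.47×7 = 230.7 kN·m.

M_1 = 230.7 kN·m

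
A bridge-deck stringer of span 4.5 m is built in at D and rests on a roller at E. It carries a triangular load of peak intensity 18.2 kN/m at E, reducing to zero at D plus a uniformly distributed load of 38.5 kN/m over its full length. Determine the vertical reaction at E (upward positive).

Release the roller at E. Primary structure: cantilever fixed at D.
Free-end deflection of the primary structure under the applied loading (downward +):
  triangular load, peak 18.2 at the free end: 11w₀L⁴/(120EI) = 684.1/EI
  UDL 38.5: wL⁴/(8EI) = 1973/EI
  δ_0 = 2658/EI
Flexibility coefficient — unit upward force at E: δ_{EE} = L³/(3EI) = 30.38/EI.
Compatibility at E: δ_0 − R_E·δ_{EE} = 0, so R_E = 2658/30.38 = 87.49 kN.

R_E = 87.49 kN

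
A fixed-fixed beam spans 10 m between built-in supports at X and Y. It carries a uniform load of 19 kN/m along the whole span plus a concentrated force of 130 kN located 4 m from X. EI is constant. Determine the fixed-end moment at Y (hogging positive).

M_Y = 283.1 kN·m

Take the two fixed-end moments M_X, M_Y as redundants; the released structure is the simple span XY.
End rotations of the released simple span under the applied load (×1/EI):
  at X: UDL 19: wL³/(24EI) = 791.7/EI
  at Y: UDL 19: wL³/(24EI) = 791.7/EI
  at X: point load 130 at a = 4: Pab(L + b)/(6LEI) = 832/EI
  at Y: point load 130 at a = 4: Pab(L + a)/(6LEI) = 728/EI
  θ_X0 = 1624/EI,  θ_Y0 = 1520/EI
Flexibility coefficients: a unit moment at one end gives L/(3EI) there and L/(6EI) at the far end, so f₁₁ = f₂₂ = 3.333/EI and f₁₂ = f₂₁ = 1.667/EI.
Compatibility — zero rotation at each built-in end:
  3.333 M_X + 1.667 M_Y = 1624
  1.667 M_X + 3.333 M_Y = 1520
Solving the pair gives M_X = 345.5 kN·m and M_Y = 283.1 kN·m (hogging).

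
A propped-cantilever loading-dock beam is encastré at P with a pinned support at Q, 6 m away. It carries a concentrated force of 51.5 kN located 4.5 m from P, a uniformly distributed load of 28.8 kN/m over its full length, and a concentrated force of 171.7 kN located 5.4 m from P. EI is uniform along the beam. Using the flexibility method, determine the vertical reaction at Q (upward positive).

R_Q = 243.4 kN

Release the roller at Q. Primary structure: cantilever fixed at P.
Deflection at Q on the released cantilever, summing each load's contribution:
  point load 51.5 at a = 4.5: Pa²(3L − a)/(6EI) = 2346/EI
  UDL 28.8: wL⁴/(8EI) = 4666/EI
  point load 171.7 at a = 5.4: Pa²(3L − a)/(6EI) = 10514/EI
  δ_0 = 17526/EI
Flexibility coefficient — unit upward force at Q: δ_{QQ} = L³/(3EI) = 72/EI.
The prop prevents deflection at Q: R_Q = δ_0/δ_{QQ} = 17526/72 = 243.4 kN.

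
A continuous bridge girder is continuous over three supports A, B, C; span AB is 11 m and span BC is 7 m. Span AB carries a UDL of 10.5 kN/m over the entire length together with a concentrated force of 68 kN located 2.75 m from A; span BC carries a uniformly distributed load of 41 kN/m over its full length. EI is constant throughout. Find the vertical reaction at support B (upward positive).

R_B = 276.3 kN

Take M_B as the redundant. Released structure: two simple spans AB and BC with a hinge at B.
Discontinuity in slope at B on the released structure — sum the simple-span end rotations:
  span AB: UDL 10.5: wL³/(24EI) = 582.3/EI
  span AB: point load 68 at a = 2.75: Pab(L + a)/(6LEI) = 321.4/EI
  span BC: UDL 41: wL³/(24EI) = 586/EI
  relative rotation θ_0 = (903.7 + 586)/EI = 1490/EI
A unit hogging moment at B produces rotation L₁/(3EI) + L₂/(3EI) = 6/EI.
Compatibility: M_B·(L₁+L₂)/(3EI) = θ_0, giving M_B = 248.3 kN·m (hogging).
Span AB, ΣM about A with M_B applied at B: R_B^{AB}·11 = 822.2 + 248.3, so R_B^{AB} = 97.32 kN and R_A = 183.5 − 97.32 = 86.18 kN.
Span BC, ΣM about C: R_B^{BC}·7 = 1004 + 248.3, so R_B^{BC} = 179 kN and R_C = 287 − 179 = 108 kN.
R_B = 97.32 + 179 = 276.3 kN.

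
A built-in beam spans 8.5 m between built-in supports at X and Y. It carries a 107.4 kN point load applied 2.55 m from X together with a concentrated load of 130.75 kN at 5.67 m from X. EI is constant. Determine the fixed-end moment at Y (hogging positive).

M_Y = 222.2 kN·m

Take the two fixed-end moments M_X, M_Y as redundants; the released structure is the simple span XY.
Simple-span end rotations at X and Y under the given loads:
  at X: point load 107.4 at a = 2.55: Pab(L + b)/(6LEI) = 461.7/EI
  at Y: point load 107.4 at a = 2.55: Pab(L + a)/(6LEI) = 353.1/EI
  at X: point load 130.75 at a = 5.67: Pab(L + b)/(6LEI) = 466.1/EI
  at Y: point load 130.75 at a = 5.67: Pab(L + a)/(6LEI) = 582.9/EI
  θ_X0 = 927.8/EI,  θ_Y0 = 936/EI
Flexibility coefficients: a unit moment at one end gives L/(3EI) there and L/(6EI) at the far end, so f₁₁ = f₂₂ = 2.833/EI and f₁₂ = f₂₁ = 1.417/EI.
Compatibility — zero rotation at each built-in end:
  2.833 M_X + 1.417 M_Y = 927.8
  1.417 M_X + 2.833 M_Y = 936
Solving the pair gives M_X = 216.4 kN·m and M_Y = 222.2 kN·m (hogging).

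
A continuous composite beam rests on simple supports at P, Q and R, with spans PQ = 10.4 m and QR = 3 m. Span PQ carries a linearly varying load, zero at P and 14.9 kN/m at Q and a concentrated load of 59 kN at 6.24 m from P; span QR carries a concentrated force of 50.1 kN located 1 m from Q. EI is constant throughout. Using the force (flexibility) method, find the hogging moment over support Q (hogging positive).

Take M_Q as the redundant. Released structure: two simple spans PQ and QR with a hinge at Q.
End slopes at the hinge Q, treating each span as simply supported:
  span PQ: triangular load, peak 14.9: w₀L³/(45EI) = 372.5/EI
  span PQ: point load 59 at a = 6.24: Pab(L + a)/(6LEI) = 408.4/EI
  span QR: point load 50.1 at a = 1: Pab(L + b)/(6LEI) = 27.83/EI
  relative rotation θ_0 = (780.9 + 27.83)/EI = 808.7/EI
A unit hogging moment at Q produces rotation L₁/(3EI) + L₂/(3EI) = 4.467/EI.
Slope continuity at Q: θ_0 = M_Q·4.467/EI, so M_Q = 808.7/4.467 = 181.1 kN·m (hogging).

M_Q = 181.1 kN·m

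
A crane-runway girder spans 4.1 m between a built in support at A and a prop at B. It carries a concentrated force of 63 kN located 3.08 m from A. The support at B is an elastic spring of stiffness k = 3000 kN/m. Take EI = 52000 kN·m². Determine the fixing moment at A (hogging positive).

Release the roller at B. Primary structure: cantilever fixed at A.
Free-end deflection of the primary structure under the applied loading (downward +):
  point load 63 at a = 3.08: Pa²(3L − a)/(6EI) = 918.4/EI
Tip deflection under a unit load at B: L³/(3EI) = 22.97/EI.
With EI = 52000 kN·m²: δ_0 = 0.017661 m and δ_{BB} = 0.000442 m/kN.
Compatibility — the spring shortens by R_B/k under the reaction it provides: δ_0 − R_B·δ_{BB} = R_B/k. With 1/k = 0.000333 m/kN, R_B = δ_0 / (δ_{BB} + 1/k) = 0.017661 / (0.000442 + 0.000333) = 22.78 kN.
Moment equilibrium about A: M_A = Σ(load moments about A) − R_B·L = 194 − 22.78×4.1 = 100.6 kN·m.

M_A = 100.6 kN·m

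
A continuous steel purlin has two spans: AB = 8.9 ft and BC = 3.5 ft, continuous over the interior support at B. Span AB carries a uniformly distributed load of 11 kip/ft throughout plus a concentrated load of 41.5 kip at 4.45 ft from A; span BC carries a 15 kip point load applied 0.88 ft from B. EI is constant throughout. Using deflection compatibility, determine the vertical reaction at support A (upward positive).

Insert a hinge at B; M_B is the redundant, and each span becomes simply supported.
Rotations at B on the released spans (each span's end-slope, ×1/EI):
  span AB: UDL 11: wL³/(24EI) = 323.1/EI
  span AB: point load 41.5 at a = 4.45: Pab(L + a)/(6LEI) = 205.5/EI
  span BC: point load 15 at a = 0.88: Pab(L + b)/(6LEI) = 10.08/EI
  relative rotation θ_0 = (528.6 + 10.08)/EI = 538.6/EI
A unit hogging moment at B produces rotation L₁/(3EI) + L₂/(3EI) = 4.133/EI.
Compatibility: M_B·(L₁+L₂)/(3EI) = θ_0, giving M_B = 130.3 kip·ft (hogging).
Span AB, ΣM about A with M_B applied at B: R_B^{AB}·8.9 = 620.3 + 130.3, so R_B^{AB} = 84.34 kip and R_A = 139.4 − 84.34 = 55.06 kip.

R_A = 55.06 kip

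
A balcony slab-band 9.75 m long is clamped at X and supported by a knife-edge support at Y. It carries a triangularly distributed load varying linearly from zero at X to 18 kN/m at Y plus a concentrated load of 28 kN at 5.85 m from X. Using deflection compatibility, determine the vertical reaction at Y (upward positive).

R_Y = 60.36 kN

Remove the prop at Y; the released (primary) structure is a cantilever built in at X.
Primary-structure tip deflection at Y by superposition:
  triangular load, peak 18 at the free end: 11w₀L⁴/(120EI) = 14911/EI
  point load 28 at a = 5.85: Pa²(3L − a)/(6EI) = 3737/EI
  δ_0 = 18648/EI
Tip deflection under a unit load at Y: L³/(3EI) = 309/EI.
The prop prevents deflection at Y: R_Y = δ_0/δ_{YY} = 18648/309 = 60.36 kN.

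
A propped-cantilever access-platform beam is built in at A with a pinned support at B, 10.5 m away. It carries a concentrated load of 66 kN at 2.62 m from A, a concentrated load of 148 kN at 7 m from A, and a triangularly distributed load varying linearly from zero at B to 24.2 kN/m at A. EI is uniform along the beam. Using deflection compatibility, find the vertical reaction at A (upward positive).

R_A = 233.2 kN

Remove the prop at B; the released (primary) structure is a cantilever built in at A.
Deflection at B on the released cantilever, summing each load's contribution:
  point load 66 at a = 2.62: Pa²(3L − a)/(6EI) = 2181/EI
  point load 148 at a = 7: Pa²(3L − a)/(6EI) = 29612/EI
  triangular load, peak 24.2 at the fixed end: w₀L⁴/(30EI) = 9805/EI
  δ_0 = 41598/EI
Flexibility coefficient — unit upward force at B: δ_{BB} = L³/(3EI) = 385.9/EI.
The prop prevents deflection at B: R_B = δ_0/δ_{BB} = 41598/385.9 = 107.8 kN.
Vertical equilibrium: R_A = ΣP − R_B = 341.1 − 107.8 = 233.2 kN.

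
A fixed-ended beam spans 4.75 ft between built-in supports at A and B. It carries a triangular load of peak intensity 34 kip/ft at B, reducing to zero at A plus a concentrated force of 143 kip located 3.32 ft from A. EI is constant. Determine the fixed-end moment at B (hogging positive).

Release both end moments; the primary structure is a simply-supported span AB with redundants M_A and M_B.
End rotations of the released simple span under the applied load (×1/EI):
  at A: triangular load, peak 34: 7w₀L³/(360EI) = 70.85/EI
  at B: triangular load, peak 34: w₀L³/(45EI) = 80.97/EI
  at A: point load 143 at a = 3.32: Pab(L + b)/(6LEI) = 147.2/EI
  at B: point load 143 at a = 3.32: Pab(L + a)/(6LEI) = 192.2/EI
  θ_A0 = 218.1/EI,  θ_B0 = 273.2/EI
Flexibility coefficients: a unit moment at one end gives L/(3EI) there and L/(6EI) at the far end, so f₁₁ = f₂₂ = 1.583/EI and f₁₂ = f₂₁ = 0.7917/EI.
Compatibility — zero rotation at each built-in end:
  1.583 M_A + 0.7917 M_B = 218.1
  0.7917 M_A + 1.583 M_B = 273.2
Solving the pair gives M_A = 68.6 kip·ft and M_B = 138.3 kip·ft (hogging).

M_B = 138.3 kip·ft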